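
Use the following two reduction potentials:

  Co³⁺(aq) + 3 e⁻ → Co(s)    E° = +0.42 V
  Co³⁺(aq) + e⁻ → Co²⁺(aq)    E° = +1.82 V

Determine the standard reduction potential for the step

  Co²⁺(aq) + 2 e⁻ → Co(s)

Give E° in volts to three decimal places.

Sequential free energies add, so n₃E°₃ = n₁E°₁ + n₂E°₂.
With n₃ = 3, and the known step contributing 1×(+1.82) V, the unknown satisfies 2·E° = 3×(+0.42) − 1×(+1.82) = -0.560.
E° = -0.560 / 2 = -0.280 V.

-0.280 V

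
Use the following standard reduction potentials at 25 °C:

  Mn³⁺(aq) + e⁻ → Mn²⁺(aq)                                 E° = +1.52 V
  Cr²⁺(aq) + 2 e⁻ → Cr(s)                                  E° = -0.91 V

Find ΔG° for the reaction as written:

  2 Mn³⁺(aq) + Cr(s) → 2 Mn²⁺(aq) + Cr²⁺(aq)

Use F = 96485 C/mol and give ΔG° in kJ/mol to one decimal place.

As written, Mn³⁺/Mn²⁺ is reduced (cathode) and Cr²⁺/Cr is oxidised (anode), so E°cell = (+1.52) − (-0.91) = +2.43 V.
Balancing electrons gives n = 2.
ΔG° = −nFE° = −(2)(96485)(+2.43) = -468,917 J = -468.9 kJ/mol.

-468.9 kJ/mol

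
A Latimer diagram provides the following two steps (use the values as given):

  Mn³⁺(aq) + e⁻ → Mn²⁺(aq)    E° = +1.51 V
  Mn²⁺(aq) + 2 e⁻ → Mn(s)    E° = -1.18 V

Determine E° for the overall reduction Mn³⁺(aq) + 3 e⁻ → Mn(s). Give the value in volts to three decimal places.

-0.283 V

Adding the free-energy changes (−nFE°) of the two steps gives −n₃FE°₃ = −n₁FE°₁ − n₂FE°₂.
E°₃ = (1×+1.51 + 2×-1.18) / 3 = (-0.850) / 3 = -0.283 V.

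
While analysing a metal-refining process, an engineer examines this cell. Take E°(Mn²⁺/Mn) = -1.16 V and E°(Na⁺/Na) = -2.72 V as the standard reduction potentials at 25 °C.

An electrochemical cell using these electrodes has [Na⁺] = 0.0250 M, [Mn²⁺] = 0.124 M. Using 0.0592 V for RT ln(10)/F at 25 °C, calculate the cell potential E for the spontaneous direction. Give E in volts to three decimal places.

+1.628 V

Mn²⁺/Mn is the cathode (higher E°), Na⁺/Na the anode: E°cell = -1.16 − (-2.72) = +1.56 V, n = 2.
Overall: Mn²⁺(aq) + 2 Na(s) → Mn(s) + 2 Na⁺(aq)
Q = [Na⁺]^2 / ([Mn²⁺]); log Q = -2.298.
E = E° − (0.0592/n) log Q = +1.56 − (0.0592/2)(-2.298) = +1.628 V.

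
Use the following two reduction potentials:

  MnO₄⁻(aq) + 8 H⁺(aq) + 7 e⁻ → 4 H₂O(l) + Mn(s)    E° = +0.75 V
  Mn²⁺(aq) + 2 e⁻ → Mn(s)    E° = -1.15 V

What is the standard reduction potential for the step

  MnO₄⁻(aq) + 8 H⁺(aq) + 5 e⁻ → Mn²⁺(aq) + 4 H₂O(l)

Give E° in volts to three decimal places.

Sequential free energies add, so n₃E°₃ = n₁E°₁ + n₂E°₂.
With n₃ = 7, and the known step contributing 2×(-1.15) V, the unknown satisfies 5·E° = 7×(+0.75) − 2×(-1.15) = +7.550.
E° = +7.550 / 5 = +1.510 V.

+1.510 V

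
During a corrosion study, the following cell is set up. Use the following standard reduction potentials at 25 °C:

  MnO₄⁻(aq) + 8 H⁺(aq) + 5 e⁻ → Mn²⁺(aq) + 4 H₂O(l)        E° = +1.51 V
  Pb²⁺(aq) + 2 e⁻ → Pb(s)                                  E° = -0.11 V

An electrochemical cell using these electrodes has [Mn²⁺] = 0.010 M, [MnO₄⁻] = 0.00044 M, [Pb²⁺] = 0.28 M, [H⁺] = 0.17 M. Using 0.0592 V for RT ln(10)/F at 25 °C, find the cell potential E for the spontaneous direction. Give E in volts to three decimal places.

+1.547 V

MnO₄⁻/Mn²⁺ is the cathode (higher E°), Pb²⁺/Pb the anode: E°cell = +1.51 − (-0.11) = +1.62 V, n = 10.
Overall: 2 MnO₄⁻(aq) + 16 H⁺(aq) + 5 Pb(s) → 2 Mn²⁺(aq) + 8 H₂O(l) + 5 Pb²⁺(aq)
Q = [Mn²⁺]^2·[Pb²⁺]^5 / ([MnO₄⁻]^2·[H⁺]^16); log Q = 12.262.
E = E° − (0.0592/n) log Q = +1.62 − (0.0592/10)(12.262) = +1.547 V.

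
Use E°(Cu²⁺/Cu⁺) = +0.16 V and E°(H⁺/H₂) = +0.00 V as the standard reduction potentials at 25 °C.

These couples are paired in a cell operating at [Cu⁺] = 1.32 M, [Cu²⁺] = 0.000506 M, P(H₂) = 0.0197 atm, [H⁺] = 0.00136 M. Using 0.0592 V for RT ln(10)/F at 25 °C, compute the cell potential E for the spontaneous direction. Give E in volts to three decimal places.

Cu²⁺/Cu⁺ is the cathode (higher E°), H⁺/H₂ the anode: E°cell = +0.16 − (+0.00) = +0.16 V, n = 2.
Overall: 2 Cu²⁺(aq) + H₂(g) → 2 Cu⁺(aq) + 2 H⁺(aq)
Q = [Cu⁺]^2·[H⁺]^2 / ([Cu²⁺]^2·P(H₂)); log Q = 2.805.
E = E° − (0.0592/n) log Q = +0.16 − (0.0592/2)(2.805) = +0.077 V.

+0.077 V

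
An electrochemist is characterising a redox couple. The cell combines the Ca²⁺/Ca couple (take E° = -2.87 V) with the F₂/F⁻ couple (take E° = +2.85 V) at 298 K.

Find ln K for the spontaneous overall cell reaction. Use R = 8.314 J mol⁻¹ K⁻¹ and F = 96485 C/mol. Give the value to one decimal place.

Cathode: F₂/F⁻; anode: Ca²⁺/Ca. E°cell = (+2.85) − (-2.87) = +5.72 V, with n = 2.
ΔG° = −nFE° = −RT ln K, so ln K = nFE°/(RT) = (2)(96485)(+5.72) / ((8.314)(298)) = 445.512.

445.5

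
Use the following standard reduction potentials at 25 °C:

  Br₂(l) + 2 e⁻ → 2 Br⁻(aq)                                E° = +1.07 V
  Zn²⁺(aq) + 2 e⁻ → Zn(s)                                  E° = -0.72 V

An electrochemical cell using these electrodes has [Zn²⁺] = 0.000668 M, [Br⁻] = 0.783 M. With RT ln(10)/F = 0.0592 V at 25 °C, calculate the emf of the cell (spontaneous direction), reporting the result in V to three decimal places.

Br₂/Br⁻ is the cathode (higher E°), Zn²⁺/Zn the anode: E°cell = +1.07 − (-0.72) = +1.79 V, n = 2.
Overall: Br₂(l) + Zn(s) → 2 Br⁻(aq) + Zn²⁺(aq)
Q = [Br⁻]^2·[Zn²⁺]; log Q = -3.388.
E = E° − (0.0592/n) log Q = +1.79 − (0.0592/2)(-3.388) = +1.890 V.

+1.890 V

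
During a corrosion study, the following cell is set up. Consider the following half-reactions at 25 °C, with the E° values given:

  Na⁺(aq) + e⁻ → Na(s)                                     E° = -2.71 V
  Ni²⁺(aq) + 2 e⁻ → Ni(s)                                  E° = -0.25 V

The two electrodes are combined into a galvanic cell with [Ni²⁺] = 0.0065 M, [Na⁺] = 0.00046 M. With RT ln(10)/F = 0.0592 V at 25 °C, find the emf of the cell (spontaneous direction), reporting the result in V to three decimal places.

Ni²⁺/Ni is the cathode (higher E°), Na⁺/Na the anode: E°cell = -0.25 − (-2.71) = +2.46 V, n = 2.
Overall: Ni²⁺(aq) + 2 Na(s) → Ni(s) + 2 Na⁺(aq)
Q = [Na⁺]^2 / ([Ni²⁺]); log Q = -4.487.
E = E° − (0.0592/n) log Q = +2.46 − (0.0592/2)(-4.487) = +2.593 V.

+2.593 V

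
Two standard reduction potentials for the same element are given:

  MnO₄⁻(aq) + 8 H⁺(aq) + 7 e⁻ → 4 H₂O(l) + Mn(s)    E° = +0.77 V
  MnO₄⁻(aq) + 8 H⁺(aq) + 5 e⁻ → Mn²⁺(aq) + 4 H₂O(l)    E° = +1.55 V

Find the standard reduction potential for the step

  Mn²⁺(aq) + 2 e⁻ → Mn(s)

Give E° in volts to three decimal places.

Sequential free energies add, so n₃E°₃ = n₁E°₁ + n₂E°₂.
With n₃ = 7, and the known step contributing 5×(+1.55) V, the unknown satisfies 2·E° = 7×(+0.77) − 5×(+1.55) = -2.360.
E° = -2.360 / 2 = -1.180 V.

-1.180 V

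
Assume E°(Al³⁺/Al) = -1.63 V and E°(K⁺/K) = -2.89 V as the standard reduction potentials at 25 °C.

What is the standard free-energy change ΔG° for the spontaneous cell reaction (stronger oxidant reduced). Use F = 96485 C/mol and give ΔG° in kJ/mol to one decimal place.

Al³⁺/Al (E° = -1.63 V) is the cathode; K⁺/K (E° = -2.89 V) is the anode, so E°cell = +1.26 V.
Balancing electrons gives n = 3 (lcm of 3 and 1).
ΔG° = −nFE° = −(3)(96485)(+1.26) = -364,713 J = -364.7 kJ/mol.

-364.7 kJ/mol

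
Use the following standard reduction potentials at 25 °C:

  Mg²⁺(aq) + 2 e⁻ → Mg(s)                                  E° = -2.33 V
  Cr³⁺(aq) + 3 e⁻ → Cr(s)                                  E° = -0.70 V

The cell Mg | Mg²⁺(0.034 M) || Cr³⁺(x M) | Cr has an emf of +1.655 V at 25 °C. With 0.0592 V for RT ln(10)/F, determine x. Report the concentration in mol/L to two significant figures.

Cr³⁺/Cr is the cathode, Mg²⁺/Mg the anode: E°cell = +1.63 V, n = 6.
Overall reaction: 2 Cr³⁺(aq) + 3 Mg(s) → 2 Cr(s) + 3 Mg²⁺(aq); Q = [Mg²⁺]^3/[Cr³⁺]^2.
From E = E° − (0.0592/n) log Q: log Q = (E° − E)·n/0.0592 = (+1.63 − (+1.655))·6/0.0592 = -2.5338.
So 2·log[Cr³⁺] = 3·log(0.034) − log Q = -4.4056 − (-2.5338) = -1.8718; log[Cr³⁺] = -1.8718 / 2 = -0.9359; [Cr³⁺] = 10^(-0.9359) ≈ 0.12 M.

0.12 M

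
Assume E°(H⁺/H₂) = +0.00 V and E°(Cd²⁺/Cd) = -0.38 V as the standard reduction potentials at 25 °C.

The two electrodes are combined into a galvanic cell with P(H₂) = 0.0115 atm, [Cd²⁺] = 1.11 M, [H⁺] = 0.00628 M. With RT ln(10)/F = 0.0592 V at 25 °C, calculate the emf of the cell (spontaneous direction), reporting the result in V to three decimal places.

H⁺/H₂ is the cathode (higher E°), Cd²⁺/Cd the anode: E°cell = +0.00 − (-0.38) = +0.38 V, n = 2.
Overall: 2 H⁺(aq) + Cd(s) → H₂(g) + Cd²⁺(aq)
Q = P(H₂)·[Cd²⁺] / ([H⁺]^2); log Q = 2.510.
E = E° − (0.0592/n) log Q = +0.38 − (0.0592/2)(2.510) = +0.306 V.

+0.306 V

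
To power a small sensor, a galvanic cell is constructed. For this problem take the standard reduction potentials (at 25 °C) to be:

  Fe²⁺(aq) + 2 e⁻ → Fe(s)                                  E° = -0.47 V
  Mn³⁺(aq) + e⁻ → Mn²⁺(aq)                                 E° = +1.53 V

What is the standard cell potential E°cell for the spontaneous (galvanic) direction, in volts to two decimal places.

+2.00 V

The Mn³⁺/Mn²⁺ couple has the higher reduction potential, so it is the cathode; Fe²⁺/Fe is oxidised at the anode.
E°cell = E°(cathode) − E°(anode) = (+1.53) − (-0.47) = +2.00 V.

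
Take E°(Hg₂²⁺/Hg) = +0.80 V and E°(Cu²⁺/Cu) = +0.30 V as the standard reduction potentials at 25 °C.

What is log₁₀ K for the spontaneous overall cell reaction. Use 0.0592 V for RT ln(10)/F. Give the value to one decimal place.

16.9

Cathode: Hg₂²⁺/Hg; anode: Cu²⁺/Cu. E°cell = +0.50 V, n = 2.
log K = nE°cell / 0.0592 = (2)(+0.50) / 0.0592 = 16.9.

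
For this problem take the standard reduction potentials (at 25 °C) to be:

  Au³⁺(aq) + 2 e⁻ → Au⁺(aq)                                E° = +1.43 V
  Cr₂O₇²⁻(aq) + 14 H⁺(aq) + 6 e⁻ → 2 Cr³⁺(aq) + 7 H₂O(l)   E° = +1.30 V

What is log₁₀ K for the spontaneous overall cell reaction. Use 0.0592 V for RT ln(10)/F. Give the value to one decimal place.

13.2

Cathode: Au³⁺/Au⁺; anode: Cr₂O₇²⁻/Cr³⁺. E°cell = +0.13 V, n = 6.
log K = nE°cell / 0.0592 = (6)(+0.13) / 0.0592 = 13.2.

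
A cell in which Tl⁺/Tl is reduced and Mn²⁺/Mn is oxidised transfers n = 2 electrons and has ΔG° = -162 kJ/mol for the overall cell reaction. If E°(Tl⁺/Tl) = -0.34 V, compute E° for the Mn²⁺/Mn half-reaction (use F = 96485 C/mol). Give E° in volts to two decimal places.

E°cell = −ΔG°/(nF) = −(-162×10³)/((2)(96485)) = +0.840 V.
Since Tl⁺/Tl is the cathode and Mn²⁺/Mn the anode, E°cell = E°(Tl⁺/Tl) − E°(Mn²⁺/Mn).
So E°(Mn²⁺/Mn) = E°(Tl⁺/Tl) − E°cell = (-0.34) − (+0.840) = -1.18 V.

-1.18 V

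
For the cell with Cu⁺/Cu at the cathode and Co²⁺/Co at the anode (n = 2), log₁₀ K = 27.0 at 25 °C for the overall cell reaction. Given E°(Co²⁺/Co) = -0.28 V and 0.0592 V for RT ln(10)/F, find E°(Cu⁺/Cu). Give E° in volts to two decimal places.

E°cell = (0.0592/n)·log K = (0.0592/2)(27.0) = +0.799 V.
Since Cu⁺/Cu is the cathode and Co²⁺/Co the anode, E°cell = E°(Cu⁺/Cu) − E°(Co²⁺/Co).
So E°(Cu⁺/Cu) = E°cell + E°(Co²⁺/Co) = +0.799 + (-0.28) = +0.52 V.

+0.52 V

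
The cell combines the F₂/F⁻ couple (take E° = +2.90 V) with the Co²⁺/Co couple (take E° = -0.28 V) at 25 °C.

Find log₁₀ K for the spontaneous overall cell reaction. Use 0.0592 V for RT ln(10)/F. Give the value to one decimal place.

Cathode: F₂/F⁻; anode: Co²⁺/Co. E°cell = +3.18 V, n = 2.
log K = nE°cell / 0.0592 = (2)(+3.18) / 0.0592 = 107.4.

107.4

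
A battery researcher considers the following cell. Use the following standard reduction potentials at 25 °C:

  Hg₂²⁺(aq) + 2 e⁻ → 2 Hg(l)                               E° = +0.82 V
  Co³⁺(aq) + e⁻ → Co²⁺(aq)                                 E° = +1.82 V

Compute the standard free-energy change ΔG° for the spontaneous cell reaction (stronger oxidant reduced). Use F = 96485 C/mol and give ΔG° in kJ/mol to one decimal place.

Co³⁺/Co²⁺ (E° = +1.82 V) is the cathode; Hg₂²⁺/Hg (E° = +0.82 V) is the anode, so E°cell = +1.00 V.
Balancing electrons gives n = 2 (lcm of 1 and 2).
ΔG° = −nFE° = −(2)(96485)(+1.00) = -192,970 J = -193.0 kJ/mol.

-193.0 kJ/mol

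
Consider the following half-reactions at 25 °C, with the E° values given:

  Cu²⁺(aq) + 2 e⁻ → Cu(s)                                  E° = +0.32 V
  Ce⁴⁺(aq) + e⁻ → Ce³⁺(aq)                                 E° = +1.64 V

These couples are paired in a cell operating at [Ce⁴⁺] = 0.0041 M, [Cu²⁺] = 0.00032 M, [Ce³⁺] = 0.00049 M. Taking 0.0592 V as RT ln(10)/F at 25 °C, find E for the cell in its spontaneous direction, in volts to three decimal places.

+1.478 V

Ce⁴⁺/Ce³⁺ is the cathode (higher E°), Cu²⁺/Cu the anode: E°cell = +1.64 − (+0.32) = +1.32 V, n = 2.
Overall: 2 Ce⁴⁺(aq) + Cu(s) → 2 Ce³⁺(aq) + Cu²⁺(aq)
Q = [Ce³⁺]^2·[Cu²⁺] / ([Ce⁴⁺]^2); log Q = -5.340.
E = E° − (0.0592/n) log Q = +1.32 − (0.0592/2)(-5.340) = +1.478 V.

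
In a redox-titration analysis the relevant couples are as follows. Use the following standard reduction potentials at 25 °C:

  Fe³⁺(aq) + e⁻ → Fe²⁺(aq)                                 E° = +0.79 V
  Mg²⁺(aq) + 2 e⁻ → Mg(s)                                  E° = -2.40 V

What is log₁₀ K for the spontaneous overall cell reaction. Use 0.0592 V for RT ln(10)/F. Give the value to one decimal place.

107.8

Cathode: Fe³⁺/Fe²⁺; anode: Mg²⁺/Mg. E°cell = +3.19 V, n = 2.
log K = nE°cell / 0.0592 = (2)(+3.19) / 0.0592 = 107.8.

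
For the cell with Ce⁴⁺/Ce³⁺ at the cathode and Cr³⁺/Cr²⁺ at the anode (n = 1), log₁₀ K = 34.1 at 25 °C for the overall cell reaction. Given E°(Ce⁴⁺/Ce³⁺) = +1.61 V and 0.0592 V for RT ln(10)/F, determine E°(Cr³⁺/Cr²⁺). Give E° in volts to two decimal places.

-0.41 V

E°cell = (0.0592/n)·log K = (0.0592/1)(34.1) = +2.019 V.
Since Ce⁴⁺/Ce³⁺ is the cathode and Cr³⁺/Cr²⁺ the anode, E°cell = E°(Ce⁴⁺/Ce³⁺) − E°(Cr³⁺/Cr²⁺).
So E°(Cr³⁺/Cr²⁺) = E°(Ce⁴⁺/Ce³⁺) − E°cell = (+1.61) − (+2.019) = -0.41 V.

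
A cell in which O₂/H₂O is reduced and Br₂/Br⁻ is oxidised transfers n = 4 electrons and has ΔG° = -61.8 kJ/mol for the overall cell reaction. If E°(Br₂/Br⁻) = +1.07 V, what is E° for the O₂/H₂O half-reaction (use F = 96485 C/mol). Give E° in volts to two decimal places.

+1.23 V

E°cell = −ΔG°/(nF) = −(-61.8×10³)/((4)(96485)) = +0.160 V.
Since O₂/H₂O is the cathode and Br₂/Br⁻ the anode, E°cell = E°(O₂/H₂O) − E°(Br₂/Br⁻).
So E°(O₂/H₂O) = E°cell + E°(Br₂/Br⁻) = +0.160 + (+1.07) = +1.23 V.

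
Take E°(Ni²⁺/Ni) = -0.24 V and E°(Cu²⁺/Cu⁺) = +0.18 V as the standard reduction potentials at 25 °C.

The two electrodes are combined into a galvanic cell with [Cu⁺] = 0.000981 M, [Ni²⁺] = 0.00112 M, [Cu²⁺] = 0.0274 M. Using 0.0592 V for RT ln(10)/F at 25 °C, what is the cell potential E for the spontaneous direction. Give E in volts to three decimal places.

+0.593 V

Cu²⁺/Cu⁺ is the cathode (higher E°), Ni²⁺/Ni the anode: E°cell = +0.18 − (-0.24) = +0.42 V, n = 2.
Overall: 2 Cu²⁺(aq) + Ni(s) → 2 Cu⁺(aq) + Ni²⁺(aq)
Q = [Cu⁺]^2·[Ni²⁺] / ([Cu²⁺]^2); log Q = -5.843.
E = E° − (0.0592/n) log Q = +0.42 − (0.0592/2)(-5.843) = +0.593 V.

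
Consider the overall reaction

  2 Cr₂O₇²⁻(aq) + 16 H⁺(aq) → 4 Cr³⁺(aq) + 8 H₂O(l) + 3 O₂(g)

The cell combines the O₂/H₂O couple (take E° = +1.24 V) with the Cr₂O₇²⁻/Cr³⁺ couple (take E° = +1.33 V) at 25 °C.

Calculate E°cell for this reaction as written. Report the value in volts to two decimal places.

The Cr₂O₇²⁻/Cr³⁺ couple has the higher reduction potential, so it is the cathode; O₂/H₂O is oxidised at the anode.
E°cell = E°(cathode) − E°(anode) = (+1.33) − (+1.24) = +0.09 V.
Since E°cell > 0, the reaction is spontaneous under standard conditions.

+0.09 V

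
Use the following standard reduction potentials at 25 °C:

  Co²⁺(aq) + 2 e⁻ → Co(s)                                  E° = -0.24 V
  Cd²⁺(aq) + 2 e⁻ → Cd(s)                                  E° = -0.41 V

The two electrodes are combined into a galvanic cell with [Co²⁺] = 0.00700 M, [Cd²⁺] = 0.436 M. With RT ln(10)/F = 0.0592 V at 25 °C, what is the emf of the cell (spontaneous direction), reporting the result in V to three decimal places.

+0.117 V

Co²⁺/Co is the cathode (higher E°), Cd²⁺/Cd the anode: E°cell = -0.24 − (-0.41) = +0.17 V, n = 2.
Overall: Co²⁺(aq) + Cd(s) → Co(s) + Cd²⁺(aq)
Q = [Cd²⁺] / ([Co²⁺]); log Q = 1.794.
E = E° − (0.0592/n) log Q = +0.17 − (0.0592/2)(1.794) = +0.117 V.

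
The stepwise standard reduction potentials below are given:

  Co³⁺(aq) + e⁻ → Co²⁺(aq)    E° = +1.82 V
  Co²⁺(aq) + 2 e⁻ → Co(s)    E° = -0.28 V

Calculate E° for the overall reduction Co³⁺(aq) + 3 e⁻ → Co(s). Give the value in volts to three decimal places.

+0.420 V

Since ΔG° = −nFE° is additive over sequential reductions, n₃E°₃ = n₁E°₁ + n₂E°₂.
E°₃ = (1×+1.82 + 2×-0.28) / 3 = (+1.260) / 3 = +0.420 V.
Simply averaging or adding the two E° values would be wrong; the electron-weighted sum is required.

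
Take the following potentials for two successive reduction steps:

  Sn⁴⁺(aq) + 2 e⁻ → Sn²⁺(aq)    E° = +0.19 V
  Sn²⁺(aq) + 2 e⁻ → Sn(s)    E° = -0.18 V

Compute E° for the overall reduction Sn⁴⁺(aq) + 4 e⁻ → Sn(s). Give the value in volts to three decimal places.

Standard free energies of sequential steps add: ΔG°₃ = ΔG°₁ + ΔG°₂, so n₃E°₃ = n₁E°₁ + n₂E°₂.
E°₃ = (2×+0.19 + 2×-0.18) / 4 = (+0.020) / 4 = +0.005 V.

+0.005 V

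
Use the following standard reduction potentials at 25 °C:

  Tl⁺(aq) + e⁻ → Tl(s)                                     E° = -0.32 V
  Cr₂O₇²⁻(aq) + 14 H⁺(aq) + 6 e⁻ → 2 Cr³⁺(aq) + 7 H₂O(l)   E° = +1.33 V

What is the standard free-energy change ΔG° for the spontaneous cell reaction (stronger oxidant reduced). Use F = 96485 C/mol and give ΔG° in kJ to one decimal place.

-955.2 kJ

Cr₂O₇²⁻/Cr³⁺ (E° = +1.33 V) is the cathode; Tl⁺/Tl (E° = -0.32 V) is the anode, so E°cell = +1.65 V.
Balancing electrons gives n = 6 (lcm of 6 and 1).
ΔG° = −nFE° = −(6)(96485)(+1.65) = -955,202 J = -955.2 kJ.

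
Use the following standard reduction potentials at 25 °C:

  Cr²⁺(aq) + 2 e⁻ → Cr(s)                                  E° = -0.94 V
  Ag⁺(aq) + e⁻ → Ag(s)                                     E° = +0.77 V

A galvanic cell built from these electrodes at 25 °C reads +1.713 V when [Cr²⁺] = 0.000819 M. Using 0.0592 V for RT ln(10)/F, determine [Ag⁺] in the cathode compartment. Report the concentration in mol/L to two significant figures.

Ag⁺/Ag is the cathode, Cr²⁺/Cr the anode: E°cell = +1.71 V, n = 2.
Overall reaction: 2 Ag⁺(aq) + Cr(s) → 2 Ag(s) + Cr²⁺(aq); Q = [Cr²⁺]^1/[Ag⁺]^2.
From E = E° − (0.0592/n) log Q: log Q = (E° − E)·n/0.0592 = (+1.71 − (+1.713))·2/0.0592 = -0.1014.
So 2·log[Ag⁺] = 1·log(0.000819) − log Q = -3.0867 − (-0.1014) = -2.9853; log[Ag⁺] = -2.9853 / 2 = -1.4927; [Ag⁺] = 10^(-1.4927) ≈ 0.032 M.

0.032 M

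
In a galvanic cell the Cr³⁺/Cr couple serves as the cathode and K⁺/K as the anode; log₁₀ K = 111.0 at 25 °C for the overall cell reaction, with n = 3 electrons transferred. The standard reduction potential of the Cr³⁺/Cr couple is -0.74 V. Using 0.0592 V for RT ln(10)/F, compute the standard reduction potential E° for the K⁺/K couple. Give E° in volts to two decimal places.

-2.93 V

E°cell = (0.0592/n)·log K = (0.0592/3)(111.0) = +2.190 V.
Since Cr³⁺/Cr is the cathode and K⁺/K the anode, E°cell = E°(Cr³⁺/Cr) − E°(K⁺/K).
So E°(K⁺/K) = E°(Cr³⁺/Cr) − E°cell = (-0.74) − (+2.190) = -2.93 V.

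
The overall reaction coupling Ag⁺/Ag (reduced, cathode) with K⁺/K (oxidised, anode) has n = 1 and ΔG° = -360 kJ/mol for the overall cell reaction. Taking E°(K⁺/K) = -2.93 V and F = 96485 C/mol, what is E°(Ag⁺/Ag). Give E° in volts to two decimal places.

+0.80 V

E°cell = −ΔG°/(nF) = −(-360×10³)/((1)(96485)) = +3.731 V.
Since Ag⁺/Ag is the cathode and K⁺/K the anode, E°cell = E°(Ag⁺/Ag) − E°(K⁺/K).
So E°(Ag⁺/Ag) = E°cell + E°(K⁺/K) = +3.731 + (-2.93) = +0.80 V.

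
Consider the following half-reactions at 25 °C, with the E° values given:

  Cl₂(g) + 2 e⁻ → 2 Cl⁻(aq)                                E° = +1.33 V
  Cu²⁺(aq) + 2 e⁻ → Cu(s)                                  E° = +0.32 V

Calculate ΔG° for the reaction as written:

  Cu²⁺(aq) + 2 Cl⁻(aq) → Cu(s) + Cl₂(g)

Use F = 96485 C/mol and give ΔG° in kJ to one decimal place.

+194.9 kJ

As written, Cu²⁺/Cu is reduced (cathode) and Cl₂/Cl⁻ is oxidised (anode), so E°cell = (+0.32) − (+1.33) = -1.01 V.
Balancing electrons gives n = 2.
ΔG° = −nFE° = −(2)(96485)(-1.01) = 194,900 J = +194.9 kJ.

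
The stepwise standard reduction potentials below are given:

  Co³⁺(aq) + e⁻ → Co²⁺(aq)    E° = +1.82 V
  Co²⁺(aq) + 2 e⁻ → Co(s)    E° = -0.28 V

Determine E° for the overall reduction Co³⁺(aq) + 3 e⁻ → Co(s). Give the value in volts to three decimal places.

+0.420 V

Since ΔG° = −nFE° is additive over sequential reductions, n₃E°₃ = n₁E°₁ + n₂E°₂.
E°₃ = (1×+1.82 + 2×-0.28) / 3 = (+1.260) / 3 = +0.420 V.
E° values themselves are not directly additive — weighting by electron count is essential.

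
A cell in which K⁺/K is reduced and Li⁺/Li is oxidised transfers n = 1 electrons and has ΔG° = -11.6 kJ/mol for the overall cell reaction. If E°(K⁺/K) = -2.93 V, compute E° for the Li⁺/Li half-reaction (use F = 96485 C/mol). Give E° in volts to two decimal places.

-3.05 V

E°cell = −ΔG°/(nF) = −(-11.6×10³)/((1)(96485)) = +0.120 V.
Since K⁺/K is the cathode and Li⁺/Li the anode, E°cell = E°(K⁺/K) − E°(Li⁺/Li).
So E°(Li⁺/Li) = E°(K⁺/K) − E°cell = (-2.93) − (+0.120) = -3.05 V.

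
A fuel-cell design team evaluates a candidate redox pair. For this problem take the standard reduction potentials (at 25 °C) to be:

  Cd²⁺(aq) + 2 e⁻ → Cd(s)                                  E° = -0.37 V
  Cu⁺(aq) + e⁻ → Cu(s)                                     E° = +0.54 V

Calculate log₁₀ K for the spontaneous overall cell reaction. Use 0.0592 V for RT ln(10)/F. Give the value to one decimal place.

30.7

Cathode: Cu⁺/Cu; anode: Cd²⁺/Cd. E°cell = +0.91 V, n = 2.
log K = nE°cell / 0.0592 = (2)(+0.91) / 0.0592 = 30.7.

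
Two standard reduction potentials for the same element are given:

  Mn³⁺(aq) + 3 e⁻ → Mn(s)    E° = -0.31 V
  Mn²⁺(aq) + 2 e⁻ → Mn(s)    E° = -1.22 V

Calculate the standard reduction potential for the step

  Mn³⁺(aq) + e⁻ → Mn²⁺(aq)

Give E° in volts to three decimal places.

Sequential free energies add, so n₃E°₃ = n₁E°₁ + n₂E°₂.
With n₃ = 3, and the known step contributing 2×(-1.22) V, the unknown satisfies 1·E° = 3×(-0.31) − 2×(-1.22) = +1.510.
E° = +1.510 / 1 = +1.510 V.

+1.510 V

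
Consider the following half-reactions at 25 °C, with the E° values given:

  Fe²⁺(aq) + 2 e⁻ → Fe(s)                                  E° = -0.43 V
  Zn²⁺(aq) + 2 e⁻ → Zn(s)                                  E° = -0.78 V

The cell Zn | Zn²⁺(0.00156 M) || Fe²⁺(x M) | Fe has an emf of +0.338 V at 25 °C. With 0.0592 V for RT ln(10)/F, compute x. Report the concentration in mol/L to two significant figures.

Fe²⁺/Fe is the cathode, Zn²⁺/Zn the anode: E°cell = +0.35 V, n = 2.
Overall reaction: Fe²⁺(aq) + Zn(s) → Fe(s) + Zn²⁺(aq); Q = [Zn²⁺]^1/[Fe²⁺]^1.
From E = E° − (0.0592/n) log Q: log Q = (E° − E)·n/0.0592 = (+0.35 − (+0.338))·2/0.0592 = 0.4054.
So 1·log[Fe²⁺] = 1·log(0.00156) − log Q = -2.8069 − (0.4054) = -3.2123; [Fe²⁺] = 10^(-3.2123) ≈ 0.00061 M.

0.00061 M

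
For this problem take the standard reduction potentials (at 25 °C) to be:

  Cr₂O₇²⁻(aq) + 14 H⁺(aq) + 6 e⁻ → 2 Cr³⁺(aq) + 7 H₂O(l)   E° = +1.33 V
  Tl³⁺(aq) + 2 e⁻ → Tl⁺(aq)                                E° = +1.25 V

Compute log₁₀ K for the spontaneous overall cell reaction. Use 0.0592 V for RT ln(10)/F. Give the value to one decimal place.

8.1

Cathode: Cr₂O₇²⁻/Cr³⁺; anode: Tl³⁺/Tl⁺. E°cell = +0.08 V, n = 6.
log K = nE°cell / 0.0592 = (6)(+0.08) / 0.0592 = 8.1.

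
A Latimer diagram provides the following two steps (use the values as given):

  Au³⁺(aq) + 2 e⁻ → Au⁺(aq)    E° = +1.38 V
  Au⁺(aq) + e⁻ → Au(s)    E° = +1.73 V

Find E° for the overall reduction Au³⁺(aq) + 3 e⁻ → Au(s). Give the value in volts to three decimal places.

+1.497 V

Since ΔG° = −nFE° is additive over sequential reductions, n₃E°₃ = n₁E°₁ + n₂E°₂.
E°₃ = (2×+1.38 + 1×+1.73) / 3 = (+4.490) / 3 = +1.497 V.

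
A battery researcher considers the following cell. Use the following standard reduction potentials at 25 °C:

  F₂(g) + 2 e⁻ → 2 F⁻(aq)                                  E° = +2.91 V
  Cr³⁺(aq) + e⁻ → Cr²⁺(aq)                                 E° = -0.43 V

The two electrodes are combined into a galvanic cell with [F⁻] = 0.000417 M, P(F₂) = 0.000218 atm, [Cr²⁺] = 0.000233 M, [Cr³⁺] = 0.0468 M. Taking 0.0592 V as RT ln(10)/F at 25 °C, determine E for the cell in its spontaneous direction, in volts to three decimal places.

F₂/F⁻ is the cathode (higher E°), Cr³⁺/Cr²⁺ the anode: E°cell = +2.91 − (-0.43) = +3.34 V, n = 2.
Overall: F₂(g) + 2 Cr²⁺(aq) → 2 F⁻(aq) + 2 Cr³⁺(aq)
Q = [F⁻]^2·[Cr³⁺]^2 / (P(F₂)·[Cr²⁺]^2); log Q = 1.508.
E = E° − (0.0592/n) log Q = +3.34 − (0.0592/2)(1.508) = +3.295 V.

+3.295 V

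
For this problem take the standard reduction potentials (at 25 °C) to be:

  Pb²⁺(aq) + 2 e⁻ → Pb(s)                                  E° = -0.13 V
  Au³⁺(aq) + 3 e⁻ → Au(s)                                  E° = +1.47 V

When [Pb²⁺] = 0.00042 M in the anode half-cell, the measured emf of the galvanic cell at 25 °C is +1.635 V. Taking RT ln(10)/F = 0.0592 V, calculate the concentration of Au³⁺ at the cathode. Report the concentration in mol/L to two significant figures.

0.00051 M

Au³⁺/Au is the cathode, Pb²⁺/Pb the anode: E°cell = +1.60 V, n = 6.
Overall reaction: 2 Au³⁺(aq) + 3 Pb(s) → 2 Au(s) + 3 Pb²⁺(aq); Q = [Pb²⁺]^3/[Au³⁺]^2.
From E = E° − (0.0592/n) log Q: log Q = (E° − E)·n/0.0592 = (+1.60 − (+1.635))·6/0.0592 = -3.5473.
So 2·log[Au³⁺] = 3·log(0.00042) − log Q = -10.1303 − (-3.5473) = -6.5830; log[Au³⁺] = -6.5830 / 2 = -3.2915; [Au³⁺] = 10^(-3.2915) ≈ 0.00051 M.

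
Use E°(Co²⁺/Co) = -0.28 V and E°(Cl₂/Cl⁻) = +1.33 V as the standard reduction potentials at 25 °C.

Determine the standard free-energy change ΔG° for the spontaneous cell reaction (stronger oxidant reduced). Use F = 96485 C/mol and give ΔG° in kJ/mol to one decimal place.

Cl₂/Cl⁻ (E° = +1.33 V) is the cathode; Co²⁺/Co (E° = -0.28 V) is the anode, so E°cell = +1.61 V.
Balancing electrons gives n = 2 (lcm of 2 and 2).
ΔG° = −nFE° = −(2)(96485)(+1.61) = -310,682 J = -310.7 kJ/mol.

-310.7 kJ/mol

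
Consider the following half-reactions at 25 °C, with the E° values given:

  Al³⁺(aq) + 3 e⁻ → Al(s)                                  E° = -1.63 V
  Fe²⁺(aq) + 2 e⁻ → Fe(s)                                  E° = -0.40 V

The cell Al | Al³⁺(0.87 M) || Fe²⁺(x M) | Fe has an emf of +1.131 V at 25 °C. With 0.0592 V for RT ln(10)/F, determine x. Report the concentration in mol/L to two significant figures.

Fe²⁺/Fe is the cathode, Al³⁺/Al the anode: E°cell = +1.23 V, n = 6.
Overall reaction: 3 Fe²⁺(aq) + 2 Al(s) → 3 Fe(s) + 2 Al³⁺(aq); Q = [Al³⁺]^2/[Fe²⁺]^3.
From E = E° − (0.0592/n) log Q: log Q = (E° − E)·n/0.0592 = (+1.23 − (+1.131))·6/0.0592 = 10.0338.
So 3·log[Fe²⁺] = 2·log(0.87) − log Q = -0.1210 − (10.0338) = -10.1548; log[Fe²⁺] = -10.1548 / 3 = -3.3849; [Fe²⁺] = 10^(-3.3849) ≈ 0.00041 M.

0.00041 M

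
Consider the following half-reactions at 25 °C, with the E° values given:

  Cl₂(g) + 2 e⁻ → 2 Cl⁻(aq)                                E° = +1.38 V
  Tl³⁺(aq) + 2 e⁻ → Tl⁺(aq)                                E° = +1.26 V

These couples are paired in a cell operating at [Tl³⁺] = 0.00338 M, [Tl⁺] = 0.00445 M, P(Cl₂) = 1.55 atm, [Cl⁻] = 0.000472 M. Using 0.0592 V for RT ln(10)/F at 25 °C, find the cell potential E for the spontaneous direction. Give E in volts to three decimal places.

+0.326 V

Cl₂/Cl⁻ is the cathode (higher E°), Tl³⁺/Tl⁺ the anode: E°cell = +1.38 − (+1.26) = +0.12 V, n = 2.
Overall: Cl₂(g) + Tl⁺(aq) → 2 Cl⁻(aq) + Tl³⁺(aq)
Q = [Cl⁻]^2·[Tl³⁺] / (P(Cl₂)·[Tl⁺]); log Q = -6.962.
E = E° − (0.0592/n) log Q = +0.12 − (0.0592/2)(-6.962) = +0.326 V.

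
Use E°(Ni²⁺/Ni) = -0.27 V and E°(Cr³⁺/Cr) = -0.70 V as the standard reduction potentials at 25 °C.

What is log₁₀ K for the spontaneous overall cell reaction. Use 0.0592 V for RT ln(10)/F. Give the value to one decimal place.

43.6

Cathode: Ni²⁺/Ni; anode: Cr³⁺/Cr. E°cell = +0.43 V, n = 6.
log K = nE°cell / 0.0592 = (6)(+0.43) / 0.0592 = 43.6.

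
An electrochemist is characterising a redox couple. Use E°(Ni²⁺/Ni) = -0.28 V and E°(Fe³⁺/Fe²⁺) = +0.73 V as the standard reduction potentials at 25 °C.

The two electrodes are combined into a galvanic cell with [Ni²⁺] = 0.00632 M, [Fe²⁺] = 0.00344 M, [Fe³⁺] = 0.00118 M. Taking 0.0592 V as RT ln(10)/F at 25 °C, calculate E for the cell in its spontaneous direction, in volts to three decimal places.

+1.048 V

Fe³⁺/Fe²⁺ is the cathode (higher E°), Ni²⁺/Ni the anode: E°cell = +0.73 − (-0.28) = +1.01 V, n = 2.
Overall: 2 Fe³⁺(aq) + Ni(s) → 2 Fe²⁺(aq) + Ni²⁺(aq)
Q = [Fe²⁺]^2·[Ni²⁺] / ([Fe³⁺]^2); log Q = -1.270.
E = E° − (0.0592/n) log Q = +1.01 − (0.0592/2)(-1.270) = +1.048 V.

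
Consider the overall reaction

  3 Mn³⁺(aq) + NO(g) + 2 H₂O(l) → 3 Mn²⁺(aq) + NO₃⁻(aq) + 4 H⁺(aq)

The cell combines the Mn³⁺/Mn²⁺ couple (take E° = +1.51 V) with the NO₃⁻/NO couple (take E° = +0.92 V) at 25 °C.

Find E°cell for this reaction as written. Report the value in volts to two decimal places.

The Mn³⁺/Mn²⁺ couple has the higher reduction potential, so it is the cathode; NO₃⁻/NO is oxidised at the anode.
E°cell = E°(cathode) − E°(anode) = (+1.51) − (+0.92) = +0.59 V.

+0.59 V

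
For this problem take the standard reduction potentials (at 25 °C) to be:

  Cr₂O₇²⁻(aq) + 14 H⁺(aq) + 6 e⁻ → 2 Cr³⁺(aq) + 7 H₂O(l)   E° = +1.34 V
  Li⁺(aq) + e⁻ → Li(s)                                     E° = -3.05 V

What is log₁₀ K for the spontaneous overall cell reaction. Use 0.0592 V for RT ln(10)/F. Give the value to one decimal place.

444.9

Cathode: Cr₂O₇²⁻/Cr³⁺; anode: Li⁺/Li. E°cell = +4.39 V, n = 6.
log K = nE°cell / 0.0592 = (6)(+4.39) / 0.0592 = 444.9.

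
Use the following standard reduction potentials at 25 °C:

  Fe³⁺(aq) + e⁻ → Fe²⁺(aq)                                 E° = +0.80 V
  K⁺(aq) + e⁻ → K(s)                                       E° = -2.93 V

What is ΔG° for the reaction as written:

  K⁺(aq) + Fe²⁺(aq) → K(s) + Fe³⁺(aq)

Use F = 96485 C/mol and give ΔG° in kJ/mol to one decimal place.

+359.9 kJ/mol

As written, K⁺/K is reduced (cathode) and Fe³⁺/Fe²⁺ is oxidised (anode), so E°cell = (-2.93) − (+0.80) = -3.73 V.
Balancing electrons gives n = 1.
ΔG° = −nFE° = −(1)(96485)(-3.73) = 359,889 J = +359.9 kJ/mol.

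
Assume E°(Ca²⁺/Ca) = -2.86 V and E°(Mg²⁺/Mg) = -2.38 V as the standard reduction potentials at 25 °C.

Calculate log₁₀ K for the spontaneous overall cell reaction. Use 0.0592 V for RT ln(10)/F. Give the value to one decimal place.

16.2

Cathode: Mg²⁺/Mg; anode: Ca²⁺/Ca. E°cell = +0.48 V, n = 2.
log K = nE°cell / 0.0592 = (2)(+0.48) / 0.0592 = 16.2.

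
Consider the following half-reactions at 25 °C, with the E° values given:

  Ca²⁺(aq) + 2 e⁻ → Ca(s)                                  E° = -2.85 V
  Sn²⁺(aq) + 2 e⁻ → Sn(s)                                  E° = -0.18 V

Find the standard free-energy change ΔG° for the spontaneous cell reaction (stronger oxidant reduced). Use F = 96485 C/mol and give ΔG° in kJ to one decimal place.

Sn²⁺/Sn (E° = -0.18 V) is the cathode; Ca²⁺/Ca (E° = -2.85 V) is the anode, so E°cell = +2.67 V.
Balancing electrons gives n = 2 (lcm of 2 and 2).
ΔG° = −nFE° = −(2)(96485)(+2.67) = -515,230 J = -515.2 kJ.

-515.2 kJ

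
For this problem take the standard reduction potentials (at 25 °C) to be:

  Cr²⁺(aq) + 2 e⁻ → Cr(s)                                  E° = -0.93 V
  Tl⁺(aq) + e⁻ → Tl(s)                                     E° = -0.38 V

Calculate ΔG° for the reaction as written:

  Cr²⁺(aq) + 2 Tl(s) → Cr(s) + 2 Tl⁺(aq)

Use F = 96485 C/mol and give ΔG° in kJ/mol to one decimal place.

+106.1 kJ/mol

As written, Cr²⁺/Cr is reduced (cathode) and Tl⁺/Tl is oxidised (anode), so E°cell = (-0.93) − (-0.38) = -0.55 V.
Balancing electrons gives n = 2.
ΔG° = −nFE° = −(2)(96485)(-0.55) = 106,134 J = +106.1 kJ/mol.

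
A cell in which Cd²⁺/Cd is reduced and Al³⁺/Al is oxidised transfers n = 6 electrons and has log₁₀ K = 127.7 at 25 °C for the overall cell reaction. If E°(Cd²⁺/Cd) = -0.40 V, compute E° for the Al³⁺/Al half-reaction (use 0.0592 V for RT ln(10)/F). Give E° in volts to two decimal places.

-1.66 V

E°cell = (0.0592/n)·log K = (0.0592/6)(127.7) = +1.260 V.
Since Cd²⁺/Cd is the cathode and Al³⁺/Al the anode, E°cell = E°(Cd²⁺/Cd) − E°(Al³⁺/Al).
So E°(Al³⁺/Al) = E°(Cd²⁺/Cd) − E°cell = (-0.40) − (+1.260) = -1.66 V.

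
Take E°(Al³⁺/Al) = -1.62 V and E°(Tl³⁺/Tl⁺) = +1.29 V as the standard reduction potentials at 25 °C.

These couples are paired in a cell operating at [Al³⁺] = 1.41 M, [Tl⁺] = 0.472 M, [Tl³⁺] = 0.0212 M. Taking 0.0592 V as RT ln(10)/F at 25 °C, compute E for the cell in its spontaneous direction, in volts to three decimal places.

+2.867 V

Tl³⁺/Tl⁺ is the cathode (higher E°), Al³⁺/Al the anode: E°cell = +1.29 − (-1.62) = +2.91 V, n = 6.
Overall: 3 Tl³⁺(aq) + 2 Al(s) → 3 Tl⁺(aq) + 2 Al³⁺(aq)
Q = [Tl⁺]^3·[Al³⁺]^2 / ([Tl³⁺]^3); log Q = 4.341.
E = E° − (0.0592/n) log Q = +2.91 − (0.0592/6)(4.341) = +2.867 V.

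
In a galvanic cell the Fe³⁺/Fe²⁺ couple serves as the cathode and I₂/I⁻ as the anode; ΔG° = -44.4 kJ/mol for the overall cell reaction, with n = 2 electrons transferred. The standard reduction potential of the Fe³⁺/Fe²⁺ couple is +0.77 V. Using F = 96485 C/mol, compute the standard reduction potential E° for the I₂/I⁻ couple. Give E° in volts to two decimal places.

E°cell = −ΔG°/(nF) = −(-44.4×10³)/((2)(96485)) = +0.230 V.
Since Fe³⁺/Fe²⁺ is the cathode and I₂/I⁻ the anode, E°cell = E°(Fe³⁺/Fe²⁺) − E°(I₂/I⁻).
So E°(I₂/I⁻) = E°(Fe³⁺/Fe²⁺) − E°cell = (+0.77) − (+0.230) = +0.54 V.

+0.54 V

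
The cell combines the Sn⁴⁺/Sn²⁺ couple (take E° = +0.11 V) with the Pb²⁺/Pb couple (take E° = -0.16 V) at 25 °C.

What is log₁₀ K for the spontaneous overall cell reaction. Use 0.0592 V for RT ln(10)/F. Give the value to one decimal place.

Cathode: Sn⁴⁺/Sn²⁺; anode: Pb²⁺/Pb. E°cell = +0.27 V, n = 2.
log K = nE°cell / 0.0592 = (2)(+0.27) / 0.0592 = 9.1.

9.1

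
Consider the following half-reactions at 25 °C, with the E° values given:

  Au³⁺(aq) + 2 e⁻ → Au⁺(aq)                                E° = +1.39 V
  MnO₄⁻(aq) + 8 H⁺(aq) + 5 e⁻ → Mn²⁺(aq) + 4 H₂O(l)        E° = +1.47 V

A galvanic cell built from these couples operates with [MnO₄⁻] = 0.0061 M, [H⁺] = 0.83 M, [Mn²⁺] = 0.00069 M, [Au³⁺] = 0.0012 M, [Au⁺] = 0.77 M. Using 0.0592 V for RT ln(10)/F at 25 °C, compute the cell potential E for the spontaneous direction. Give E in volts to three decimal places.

+0.167 V

MnO₄⁻/Mn²⁺ is the cathode (higher E°), Au³⁺/Au⁺ the anode: E°cell = +1.47 − (+1.39) = +0.08 V, n = 10.
Overall: 2 MnO₄⁻(aq) + 16 H⁺(aq) + 5 Au⁺(aq) → 2 Mn²⁺(aq) + 8 H₂O(l) + 5 Au³⁺(aq)
Q = [Mn²⁺]^2·[Au³⁺]^5 / ([MnO₄⁻]^2·[H⁺]^16·[Au⁺]^5); log Q = -14.635.
E = E° − (0.0592/n) log Q = +0.08 − (0.0592/10)(-14.635) = +0.167 V.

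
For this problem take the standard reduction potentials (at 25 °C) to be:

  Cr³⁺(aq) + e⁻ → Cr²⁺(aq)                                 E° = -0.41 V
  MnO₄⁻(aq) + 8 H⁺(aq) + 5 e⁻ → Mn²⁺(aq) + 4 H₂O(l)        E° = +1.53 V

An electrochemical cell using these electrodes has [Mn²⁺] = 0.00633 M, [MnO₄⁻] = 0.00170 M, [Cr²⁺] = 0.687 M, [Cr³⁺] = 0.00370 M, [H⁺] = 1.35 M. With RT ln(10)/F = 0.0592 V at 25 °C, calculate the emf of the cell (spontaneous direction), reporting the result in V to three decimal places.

MnO₄⁻/Mn²⁺ is the cathode (higher E°), Cr³⁺/Cr²⁺ the anode: E°cell = +1.53 − (-0.41) = +1.94 V, n = 5.
Overall: MnO₄⁻(aq) + 8 H⁺(aq) + 5 Cr²⁺(aq) → Mn²⁺(aq) + 4 H₂O(l) + 5 Cr³⁺(aq)
Q = [Mn²⁺]·[Cr³⁺]^5 / ([MnO₄⁻]·[H⁺]^8·[Cr²⁺]^5); log Q = -11.815.
E = E° − (0.0592/n) log Q = +1.94 − (0.0592/5)(-11.815) = +2.080 V.

+2.080 V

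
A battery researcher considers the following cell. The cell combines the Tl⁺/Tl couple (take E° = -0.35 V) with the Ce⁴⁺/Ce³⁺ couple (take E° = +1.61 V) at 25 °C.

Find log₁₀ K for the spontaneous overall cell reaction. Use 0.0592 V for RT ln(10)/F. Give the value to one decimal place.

33.1

Cathode: Ce⁴⁺/Ce³⁺; anode: Tl⁺/Tl. E°cell = +1.96 V, n = 1.
log K = nE°cell / 0.0592 = (1)(+1.96) / 0.0592 = 33.1.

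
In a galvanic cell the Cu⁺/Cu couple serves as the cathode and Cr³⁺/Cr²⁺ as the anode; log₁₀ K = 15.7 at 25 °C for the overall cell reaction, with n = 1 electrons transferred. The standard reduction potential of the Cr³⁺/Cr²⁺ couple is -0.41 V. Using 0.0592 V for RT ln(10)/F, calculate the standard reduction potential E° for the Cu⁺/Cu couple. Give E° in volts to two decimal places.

E°cell = (0.0592/n)·log K = (0.0592/1)(15.7) = +0.929 V.
Since Cu⁺/Cu is the cathode and Cr³⁺/Cr²⁺ the anode, E°cell = E°(Cu⁺/Cu) − E°(Cr³⁺/Cr²⁺).
So E°(Cu⁺/Cu) = E°cell + E°(Cr³⁺/Cr²⁺) = +0.929 + (-0.41) = +0.52 V.

+0.52 V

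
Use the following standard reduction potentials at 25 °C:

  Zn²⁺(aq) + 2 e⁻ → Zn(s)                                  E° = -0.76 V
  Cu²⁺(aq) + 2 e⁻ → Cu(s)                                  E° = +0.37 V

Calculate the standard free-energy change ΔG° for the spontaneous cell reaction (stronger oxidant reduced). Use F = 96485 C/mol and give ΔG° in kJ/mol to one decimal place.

-218.1 kJ/mol

Cu²⁺/Cu (E° = +0.37 V) is the cathode; Zn²⁺/Zn (E° = -0.76 V) is the anode, so E°cell = +1.13 V.
Balancing electrons gives n = 2 (lcm of 2 and 2).
ΔG° = −nFE° = −(2)(96485)(+1.13) = -218,056 J = -218.1 kJ/mol.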